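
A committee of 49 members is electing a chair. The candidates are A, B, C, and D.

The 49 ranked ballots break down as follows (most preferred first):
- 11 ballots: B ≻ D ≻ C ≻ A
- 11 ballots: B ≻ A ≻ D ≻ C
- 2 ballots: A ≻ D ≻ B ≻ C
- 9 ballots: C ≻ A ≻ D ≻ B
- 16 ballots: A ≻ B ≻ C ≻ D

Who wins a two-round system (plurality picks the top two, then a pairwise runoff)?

A

Round 1 first-place votes: A 18, B 22, C 9, D 0. B and A advance.
Runoff: B is ranked above A on 22 ballots, A above B on 27.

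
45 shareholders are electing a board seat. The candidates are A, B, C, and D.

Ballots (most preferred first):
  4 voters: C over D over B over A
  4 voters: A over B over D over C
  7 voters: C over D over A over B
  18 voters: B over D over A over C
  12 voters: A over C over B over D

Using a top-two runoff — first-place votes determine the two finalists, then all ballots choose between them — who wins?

Round 1 first-place votes: A 16, B 18, C 11, D 0. B and A advance.
Runoff: B is ranked above A on 22 ballots, A above B on 23.

A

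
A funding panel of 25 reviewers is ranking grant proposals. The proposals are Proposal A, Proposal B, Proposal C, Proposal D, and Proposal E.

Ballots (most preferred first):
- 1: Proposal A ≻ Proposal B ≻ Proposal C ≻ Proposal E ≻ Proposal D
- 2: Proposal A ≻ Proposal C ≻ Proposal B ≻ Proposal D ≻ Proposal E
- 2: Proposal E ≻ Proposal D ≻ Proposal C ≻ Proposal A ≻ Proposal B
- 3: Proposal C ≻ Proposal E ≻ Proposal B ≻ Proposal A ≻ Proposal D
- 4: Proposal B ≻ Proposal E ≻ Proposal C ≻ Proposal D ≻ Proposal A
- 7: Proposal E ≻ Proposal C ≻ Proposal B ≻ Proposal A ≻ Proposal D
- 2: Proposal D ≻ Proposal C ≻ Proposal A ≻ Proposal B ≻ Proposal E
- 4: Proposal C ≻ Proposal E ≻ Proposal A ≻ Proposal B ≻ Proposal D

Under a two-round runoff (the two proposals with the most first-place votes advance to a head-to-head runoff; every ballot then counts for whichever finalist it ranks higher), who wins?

Proposal E

Round 1 first-place votes: Proposal A 3, Proposal B 4, Proposal C 7, Proposal D 2, Proposal E 9. Proposal E and Proposal C advance.
Runoff: Proposal E is ranked above Proposal C on 13 ballots, Proposal C above Proposal E on 12.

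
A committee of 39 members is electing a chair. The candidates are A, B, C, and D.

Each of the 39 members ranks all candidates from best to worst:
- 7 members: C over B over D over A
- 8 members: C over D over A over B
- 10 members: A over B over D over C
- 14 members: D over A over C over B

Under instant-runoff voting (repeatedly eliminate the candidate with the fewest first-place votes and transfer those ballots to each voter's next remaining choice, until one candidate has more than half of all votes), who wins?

D

Round 1: A 10, B 0, C 15, D 14. B eliminated.
Round 2: A 10, C 15, D 14. A eliminated.
Round 3: C 15, D 24. D has a majority (≥20).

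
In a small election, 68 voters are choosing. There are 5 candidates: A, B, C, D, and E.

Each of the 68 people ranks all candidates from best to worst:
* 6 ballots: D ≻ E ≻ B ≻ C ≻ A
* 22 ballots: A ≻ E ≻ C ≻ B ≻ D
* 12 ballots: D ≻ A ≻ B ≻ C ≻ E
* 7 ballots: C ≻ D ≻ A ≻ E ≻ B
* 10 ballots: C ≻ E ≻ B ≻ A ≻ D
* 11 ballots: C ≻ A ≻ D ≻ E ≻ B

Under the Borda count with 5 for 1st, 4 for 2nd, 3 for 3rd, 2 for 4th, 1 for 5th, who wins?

A: 6×1 + 22×5 + 12×4 + 7×3 + 10×2 + 11×4 = 249
B: 6×3 + 22×2 + 12×3 + 7×1 + 10×3 + 11×1 = 146
C: 6×2 + 22×3 + 12×2 + 7×5 + 10×5 + 11×5 = 242
D: 6×5 + 22×1 + 12×5 + 7×4 + 10×1 + 11×3 = 183
E: 6×4 + 22×4 + 12×1 + 7×2 + 10×4 + 11×2 = 200

A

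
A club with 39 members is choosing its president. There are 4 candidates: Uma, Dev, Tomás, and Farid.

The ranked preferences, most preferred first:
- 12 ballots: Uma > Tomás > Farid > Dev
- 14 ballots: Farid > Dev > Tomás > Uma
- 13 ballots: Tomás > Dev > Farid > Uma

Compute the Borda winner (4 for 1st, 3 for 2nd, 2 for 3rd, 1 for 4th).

Uma: 12×4 + 14×1 + 13×1 = 75
Dev: 12×1 + 14×3 + 13×3 = 93
Tomás: 12×3 + 14×2 + 13×4 = 116
Farid: 12×2 + 14×4 + 13×2 = 106

Tomás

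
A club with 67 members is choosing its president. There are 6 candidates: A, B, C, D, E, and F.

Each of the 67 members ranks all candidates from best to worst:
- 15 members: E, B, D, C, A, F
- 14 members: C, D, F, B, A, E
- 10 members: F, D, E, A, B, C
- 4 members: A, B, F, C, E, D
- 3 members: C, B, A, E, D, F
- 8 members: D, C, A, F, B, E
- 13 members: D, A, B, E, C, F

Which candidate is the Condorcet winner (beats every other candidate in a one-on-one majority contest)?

D

D vs A: 60–7
D vs B: 45–22
D vs C: 46–21
D vs E: 45–22
D vs F: 53–14
D beats every other candidate.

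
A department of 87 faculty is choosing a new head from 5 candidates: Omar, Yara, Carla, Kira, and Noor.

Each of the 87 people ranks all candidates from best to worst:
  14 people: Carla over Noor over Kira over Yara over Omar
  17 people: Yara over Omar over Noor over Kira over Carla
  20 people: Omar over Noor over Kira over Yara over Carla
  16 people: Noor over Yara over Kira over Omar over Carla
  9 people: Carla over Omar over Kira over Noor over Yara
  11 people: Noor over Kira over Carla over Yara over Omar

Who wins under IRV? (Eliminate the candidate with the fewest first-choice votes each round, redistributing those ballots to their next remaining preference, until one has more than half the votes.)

Omar

Round 1: Omar 20, Yara 17, Carla 23, Kira 0, Noor 27. Kira eliminated.
Round 2: Omar 20, Yara 17, Carla 23, Noor 27. Yara eliminated.
Round 3: Omar 37, Carla 23, Noor 27. Carla eliminated.
Round 4: Omar 46, Noor 41. Omar has a majority (≥44).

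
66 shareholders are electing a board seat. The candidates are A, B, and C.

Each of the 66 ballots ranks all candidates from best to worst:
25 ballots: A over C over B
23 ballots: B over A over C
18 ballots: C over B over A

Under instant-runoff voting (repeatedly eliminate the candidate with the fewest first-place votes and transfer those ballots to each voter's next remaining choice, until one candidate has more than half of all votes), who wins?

Round 1: A 25, B 23, C 18. C eliminated.
Round 2: A 25, B 41. B has a majority (≥34).

B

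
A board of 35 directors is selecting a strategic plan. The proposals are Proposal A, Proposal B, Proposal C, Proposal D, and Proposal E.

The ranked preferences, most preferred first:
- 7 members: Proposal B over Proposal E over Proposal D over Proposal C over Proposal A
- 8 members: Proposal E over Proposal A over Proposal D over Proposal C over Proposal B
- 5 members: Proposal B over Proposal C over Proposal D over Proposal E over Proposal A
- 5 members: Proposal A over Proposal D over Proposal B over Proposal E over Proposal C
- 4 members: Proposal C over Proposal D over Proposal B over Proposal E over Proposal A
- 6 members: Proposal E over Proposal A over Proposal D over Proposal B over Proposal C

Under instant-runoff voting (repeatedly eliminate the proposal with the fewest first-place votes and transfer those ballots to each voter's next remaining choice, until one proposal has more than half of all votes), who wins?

Proposal B

Round 1: Proposal A 5, Proposal B 12, Proposal C 4, Proposal D 0, Proposal E 14. Proposal D eliminated.
Round 2: Proposal A 5, Proposal B 12, Proposal C 4, Proposal E 14. Proposal C eliminated.
Round 3: Proposal A 5, Proposal B 16, Proposal E 14. Proposal A eliminated.
Round 4: Proposal B 21, Proposal E 14. Proposal B has a majority (≥18).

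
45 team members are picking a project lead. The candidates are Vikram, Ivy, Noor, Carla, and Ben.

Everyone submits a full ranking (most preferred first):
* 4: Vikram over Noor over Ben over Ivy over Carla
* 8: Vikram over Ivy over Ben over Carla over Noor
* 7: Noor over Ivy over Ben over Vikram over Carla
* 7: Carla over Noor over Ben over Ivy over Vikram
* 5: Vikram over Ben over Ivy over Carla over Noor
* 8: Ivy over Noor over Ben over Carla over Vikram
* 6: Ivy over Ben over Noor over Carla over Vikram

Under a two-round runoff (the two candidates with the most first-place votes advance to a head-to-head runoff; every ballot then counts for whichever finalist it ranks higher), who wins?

Ivy

Round 1 first-place votes: Vikram 17, Ivy 14, Noor 7, Carla 7, Ben 0. Vikram and Ivy advance.
Runoff: Vikram is ranked above Ivy on 17 ballots, Ivy above Vikram on 28.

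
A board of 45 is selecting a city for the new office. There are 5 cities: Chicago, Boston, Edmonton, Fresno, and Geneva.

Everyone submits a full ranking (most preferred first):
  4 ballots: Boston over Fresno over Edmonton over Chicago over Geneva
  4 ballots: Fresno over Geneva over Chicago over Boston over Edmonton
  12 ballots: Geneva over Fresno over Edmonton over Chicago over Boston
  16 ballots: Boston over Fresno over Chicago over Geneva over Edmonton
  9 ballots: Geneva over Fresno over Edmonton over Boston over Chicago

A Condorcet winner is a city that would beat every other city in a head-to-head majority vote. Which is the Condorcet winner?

Fresno vs Chicago: 45–0
Fresno vs Boston: 25–20
Fresno vs Edmonton: 45–0
Fresno vs Geneva: 24–21
Fresno beats every other city.

Fresno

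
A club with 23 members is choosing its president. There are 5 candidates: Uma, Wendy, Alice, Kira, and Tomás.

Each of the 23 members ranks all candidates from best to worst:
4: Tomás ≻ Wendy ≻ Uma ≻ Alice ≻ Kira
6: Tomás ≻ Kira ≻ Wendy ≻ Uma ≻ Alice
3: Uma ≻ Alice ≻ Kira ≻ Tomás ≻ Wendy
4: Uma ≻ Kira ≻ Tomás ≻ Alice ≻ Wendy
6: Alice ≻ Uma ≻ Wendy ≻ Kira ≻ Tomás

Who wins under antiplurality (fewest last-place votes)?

Last-place votes: Uma 0, Wendy 7, Alice 6, Kira 4, Tomás 6.

Uma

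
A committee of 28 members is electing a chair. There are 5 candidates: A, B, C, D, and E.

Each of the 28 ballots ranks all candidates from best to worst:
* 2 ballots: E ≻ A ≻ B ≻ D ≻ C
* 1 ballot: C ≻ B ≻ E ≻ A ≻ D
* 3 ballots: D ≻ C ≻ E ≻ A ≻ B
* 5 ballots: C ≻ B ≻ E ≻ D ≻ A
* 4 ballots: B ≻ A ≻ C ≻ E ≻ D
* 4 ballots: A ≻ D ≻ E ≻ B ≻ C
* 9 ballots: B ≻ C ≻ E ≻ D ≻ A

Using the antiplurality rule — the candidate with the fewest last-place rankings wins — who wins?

E

Last-place votes: A 14, B 3, C 6, D 5, E 0.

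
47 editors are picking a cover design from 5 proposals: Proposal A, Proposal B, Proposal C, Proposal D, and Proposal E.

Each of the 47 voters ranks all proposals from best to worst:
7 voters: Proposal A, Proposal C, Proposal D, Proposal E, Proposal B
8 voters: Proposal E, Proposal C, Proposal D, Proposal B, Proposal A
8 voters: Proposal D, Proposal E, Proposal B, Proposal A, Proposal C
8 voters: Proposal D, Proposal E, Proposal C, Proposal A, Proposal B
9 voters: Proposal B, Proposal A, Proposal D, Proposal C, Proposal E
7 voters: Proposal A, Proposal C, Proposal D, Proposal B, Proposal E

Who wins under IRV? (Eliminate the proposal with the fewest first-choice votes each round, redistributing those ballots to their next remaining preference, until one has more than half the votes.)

Proposal D

Round 1: Proposal A 14, Proposal B 9, Proposal C 0, Proposal D 16, Proposal E 8. Proposal C eliminated.
Round 2: Proposal A 14, Proposal B 9, Proposal D 16, Proposal E 8. Proposal E eliminated.
Round 3: Proposal A 14, Proposal B 9, Proposal D 24. Proposal D has a majority (≥24).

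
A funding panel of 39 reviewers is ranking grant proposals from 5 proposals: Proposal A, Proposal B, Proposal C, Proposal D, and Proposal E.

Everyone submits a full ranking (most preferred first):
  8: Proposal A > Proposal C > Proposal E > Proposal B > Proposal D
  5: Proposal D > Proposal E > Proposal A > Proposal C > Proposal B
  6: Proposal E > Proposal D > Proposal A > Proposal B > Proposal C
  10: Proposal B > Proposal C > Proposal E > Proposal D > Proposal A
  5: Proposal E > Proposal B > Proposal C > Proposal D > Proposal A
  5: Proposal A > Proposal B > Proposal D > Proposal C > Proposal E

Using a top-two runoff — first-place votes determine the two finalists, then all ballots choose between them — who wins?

Proposal E

Round 1 first-place votes: Proposal A 13, Proposal B 10, Proposal C 0, Proposal D 5, Proposal E 11. Proposal A and Proposal E advance.
Runoff: Proposal A is ranked above Proposal E on 13 ballots, Proposal E above Proposal A on 26.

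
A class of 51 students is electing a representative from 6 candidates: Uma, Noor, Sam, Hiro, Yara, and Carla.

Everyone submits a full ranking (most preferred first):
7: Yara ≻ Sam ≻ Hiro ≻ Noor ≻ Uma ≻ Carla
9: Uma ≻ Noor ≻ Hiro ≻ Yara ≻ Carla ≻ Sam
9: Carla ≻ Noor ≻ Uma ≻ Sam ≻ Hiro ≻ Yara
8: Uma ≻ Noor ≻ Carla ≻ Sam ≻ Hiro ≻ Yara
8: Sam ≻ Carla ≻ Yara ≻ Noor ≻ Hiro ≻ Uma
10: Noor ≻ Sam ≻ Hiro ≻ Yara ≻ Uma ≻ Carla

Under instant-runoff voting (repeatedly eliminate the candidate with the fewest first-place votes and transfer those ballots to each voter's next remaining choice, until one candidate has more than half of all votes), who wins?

Noor

Round 1: Uma 17, Noor 10, Sam 8, Hiro 0, Yara 7, Carla 9. Hiro eliminated.
Round 2: Uma 17, Noor 10, Sam 8, Yara 7, Carla 9. Yara eliminated.
Round 3: Uma 17, Noor 10, Sam 15, Carla 9. Carla eliminated.
Round 4: Uma 17, Noor 19, Sam 15. Sam eliminated.
Round 5: Uma 17, Noor 34. Noor has a majority (≥26).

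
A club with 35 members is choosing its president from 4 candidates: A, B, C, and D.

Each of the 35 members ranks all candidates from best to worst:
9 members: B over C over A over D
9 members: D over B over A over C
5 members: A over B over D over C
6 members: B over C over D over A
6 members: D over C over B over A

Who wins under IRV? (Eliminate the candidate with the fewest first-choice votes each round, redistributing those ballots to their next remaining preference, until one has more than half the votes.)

Round 1: A 5, B 15, C 0, D 15. C eliminated.
Round 2: A 5, B 15, D 15. A eliminated.
Round 3: B 20, D 15. B has a majority (≥18).

B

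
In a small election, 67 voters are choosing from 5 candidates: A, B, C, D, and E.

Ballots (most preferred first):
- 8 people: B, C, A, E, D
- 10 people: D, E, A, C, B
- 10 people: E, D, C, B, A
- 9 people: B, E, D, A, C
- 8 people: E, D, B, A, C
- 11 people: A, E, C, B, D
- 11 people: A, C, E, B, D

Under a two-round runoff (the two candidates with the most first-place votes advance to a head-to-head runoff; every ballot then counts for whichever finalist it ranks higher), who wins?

Round 1 first-place votes: A 22, B 17, C 0, D 10, E 18. A and E advance.
Runoff: A is ranked above E on 30 ballots, E above A on 37.

E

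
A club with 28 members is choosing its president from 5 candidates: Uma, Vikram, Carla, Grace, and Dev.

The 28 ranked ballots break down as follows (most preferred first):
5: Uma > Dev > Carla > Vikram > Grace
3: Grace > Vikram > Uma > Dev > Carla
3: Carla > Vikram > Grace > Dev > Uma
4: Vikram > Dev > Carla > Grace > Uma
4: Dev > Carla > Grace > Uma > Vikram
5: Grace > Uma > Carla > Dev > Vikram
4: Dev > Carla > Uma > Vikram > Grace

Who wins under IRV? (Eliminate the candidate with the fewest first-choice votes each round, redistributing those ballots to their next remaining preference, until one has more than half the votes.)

Round 1: Uma 5, Vikram 4, Carla 3, Grace 8, Dev 8. Carla eliminated.
Round 2: Uma 5, Vikram 7, Grace 8, Dev 8. Uma eliminated.
Round 3: Vikram 7, Grace 8, Dev 13. Vikram eliminated.
Round 4: Grace 11, Dev 17. Dev has a majority (≥15).

Dev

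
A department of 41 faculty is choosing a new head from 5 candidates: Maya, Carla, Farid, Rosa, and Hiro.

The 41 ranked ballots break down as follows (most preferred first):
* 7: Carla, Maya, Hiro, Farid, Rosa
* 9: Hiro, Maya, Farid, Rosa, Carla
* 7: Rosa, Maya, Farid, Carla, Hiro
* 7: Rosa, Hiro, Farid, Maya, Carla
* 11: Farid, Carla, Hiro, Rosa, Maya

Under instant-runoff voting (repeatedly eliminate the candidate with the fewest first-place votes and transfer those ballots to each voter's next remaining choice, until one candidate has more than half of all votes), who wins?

Round 1: Maya 0, Carla 7, Farid 11, Rosa 14, Hiro 9. Maya eliminated.
Round 2: Carla 7, Farid 11, Rosa 14, Hiro 9. Carla eliminated.
Round 3: Farid 11, Rosa 14, Hiro 16. Farid eliminated.
Round 4: Rosa 14, Hiro 27. Hiro has a majority (≥21).

Hiro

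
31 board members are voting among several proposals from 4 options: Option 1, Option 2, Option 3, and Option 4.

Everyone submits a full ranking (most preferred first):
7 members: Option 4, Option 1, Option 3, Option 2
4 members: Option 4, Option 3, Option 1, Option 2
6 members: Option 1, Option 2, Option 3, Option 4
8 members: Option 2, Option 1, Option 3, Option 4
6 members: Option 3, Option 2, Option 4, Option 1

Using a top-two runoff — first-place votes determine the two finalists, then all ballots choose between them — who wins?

Round 1 first-place votes: Option 1 6, Option 2 8, Option 3 6, Option 4 11. Option 4 and Option 2 advance.
Runoff: Option 4 is ranked above Option 2 on 11 ballots, Option 2 above Option 4 on 20.

Option 2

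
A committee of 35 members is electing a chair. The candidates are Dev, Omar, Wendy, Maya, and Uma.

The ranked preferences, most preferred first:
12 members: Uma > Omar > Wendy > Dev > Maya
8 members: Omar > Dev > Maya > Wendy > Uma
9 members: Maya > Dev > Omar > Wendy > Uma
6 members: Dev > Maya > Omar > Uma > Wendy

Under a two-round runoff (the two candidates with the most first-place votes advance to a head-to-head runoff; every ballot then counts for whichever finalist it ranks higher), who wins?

Round 1 first-place votes: Dev 6, Omar 8, Wendy 0, Maya 9, Uma 12. Uma and Maya advance.
Runoff: Uma is ranked above Maya on 12 ballots, Maya above Uma on 23.

Maya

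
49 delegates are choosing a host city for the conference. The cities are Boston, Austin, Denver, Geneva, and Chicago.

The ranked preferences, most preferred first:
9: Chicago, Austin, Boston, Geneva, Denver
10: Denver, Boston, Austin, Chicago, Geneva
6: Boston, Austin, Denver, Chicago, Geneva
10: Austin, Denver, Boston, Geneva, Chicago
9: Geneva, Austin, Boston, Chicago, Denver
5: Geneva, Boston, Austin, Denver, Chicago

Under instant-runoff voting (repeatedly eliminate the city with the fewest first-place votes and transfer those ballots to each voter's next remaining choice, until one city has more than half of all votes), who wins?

Round 1: Boston 6, Austin 10, Denver 10, Geneva 14, Chicago 9. Boston eliminated.
Round 2: Austin 16, Denver 10, Geneva 14, Chicago 9. Chicago eliminated.
Round 3: Austin 25, Denver 10, Geneva 14. Austin has a majority (≥25).

Austin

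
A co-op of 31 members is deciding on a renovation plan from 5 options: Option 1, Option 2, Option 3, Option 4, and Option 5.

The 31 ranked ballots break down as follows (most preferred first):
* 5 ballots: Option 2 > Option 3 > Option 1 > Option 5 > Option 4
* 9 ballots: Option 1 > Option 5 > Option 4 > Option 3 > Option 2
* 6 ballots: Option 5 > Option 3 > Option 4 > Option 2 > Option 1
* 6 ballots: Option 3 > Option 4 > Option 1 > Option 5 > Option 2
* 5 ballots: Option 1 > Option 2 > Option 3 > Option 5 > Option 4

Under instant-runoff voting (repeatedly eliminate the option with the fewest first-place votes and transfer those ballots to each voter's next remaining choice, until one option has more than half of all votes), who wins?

Option 3

Round 1: Option 1 14, Option 2 5, Option 3 6, Option 4 0, Option 5 6. Option 4 eliminated.
Round 2: Option 1 14, Option 2 5, Option 3 6, Option 5 6. Option 2 eliminated.
Round 3: Option 1 14, Option 3 11, Option 5 6. Option 5 eliminated.
Round 4: Option 1 14, Option 3 17. Option 3 has a majority (≥16).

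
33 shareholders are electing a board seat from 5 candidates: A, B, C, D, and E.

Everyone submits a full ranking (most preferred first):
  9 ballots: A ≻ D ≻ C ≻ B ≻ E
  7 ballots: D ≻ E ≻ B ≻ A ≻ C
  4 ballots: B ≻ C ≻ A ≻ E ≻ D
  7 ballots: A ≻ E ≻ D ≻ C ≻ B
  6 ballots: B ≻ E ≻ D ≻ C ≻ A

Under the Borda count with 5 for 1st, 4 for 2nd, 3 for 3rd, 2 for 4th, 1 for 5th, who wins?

A: 9×5 + 7×2 + 4×3 + 7×5 + 6×1 = 112
B: 9×2 + 7×3 + 4×5 + 7×1 + 6×5 = 96
C: 9×3 + 7×1 + 4×4 + 7×2 + 6×2 = 76
D: 9×4 + 7×5 + 4×1 + 7×3 + 6×3 = 114
E: 9×1 + 7×4 + 4×2 + 7×4 + 6×4 = 97

D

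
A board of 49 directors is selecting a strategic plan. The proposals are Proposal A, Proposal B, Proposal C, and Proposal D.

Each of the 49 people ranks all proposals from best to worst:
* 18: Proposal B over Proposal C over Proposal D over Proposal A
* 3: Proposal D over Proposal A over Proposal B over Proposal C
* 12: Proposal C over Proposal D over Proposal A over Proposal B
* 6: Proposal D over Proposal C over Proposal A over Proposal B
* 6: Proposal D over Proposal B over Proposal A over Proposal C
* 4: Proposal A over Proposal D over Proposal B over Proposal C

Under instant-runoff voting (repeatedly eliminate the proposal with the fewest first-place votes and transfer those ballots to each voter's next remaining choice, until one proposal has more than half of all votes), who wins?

Round 1: Proposal A 4, Proposal B 18, Proposal C 12, Proposal D 15. Proposal A eliminated.
Round 2: Proposal B 18, Proposal C 12, Proposal D 19. Proposal C eliminated.
Round 3: Proposal B 18, Proposal D 31. Proposal D has a majority (≥25).

Proposal D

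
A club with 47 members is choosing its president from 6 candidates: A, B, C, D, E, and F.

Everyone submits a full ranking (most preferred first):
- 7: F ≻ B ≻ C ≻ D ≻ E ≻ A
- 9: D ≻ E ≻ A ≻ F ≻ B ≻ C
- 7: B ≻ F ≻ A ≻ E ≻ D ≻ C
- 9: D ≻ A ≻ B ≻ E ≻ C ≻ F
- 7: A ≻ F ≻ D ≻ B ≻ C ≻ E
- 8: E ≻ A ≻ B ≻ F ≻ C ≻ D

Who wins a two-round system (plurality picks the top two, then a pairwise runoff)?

D

Round 1 first-place votes: A 7, B 7, C 0, D 18, E 8, F 7. D and E advance.
Runoff: D is ranked above E on 32 ballots, E above D on 15.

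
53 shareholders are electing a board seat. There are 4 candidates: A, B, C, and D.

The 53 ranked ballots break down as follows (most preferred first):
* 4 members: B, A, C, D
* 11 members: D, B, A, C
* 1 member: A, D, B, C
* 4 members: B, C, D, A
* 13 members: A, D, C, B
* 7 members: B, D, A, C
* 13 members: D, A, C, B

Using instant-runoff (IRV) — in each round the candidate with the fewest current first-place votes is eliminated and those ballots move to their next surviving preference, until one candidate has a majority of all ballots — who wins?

Round 1: A 14, B 15, C 0, D 24. C eliminated.
Round 2: A 14, B 15, D 24. A eliminated.
Round 3: B 15, D 38. D has a majority (≥27).

D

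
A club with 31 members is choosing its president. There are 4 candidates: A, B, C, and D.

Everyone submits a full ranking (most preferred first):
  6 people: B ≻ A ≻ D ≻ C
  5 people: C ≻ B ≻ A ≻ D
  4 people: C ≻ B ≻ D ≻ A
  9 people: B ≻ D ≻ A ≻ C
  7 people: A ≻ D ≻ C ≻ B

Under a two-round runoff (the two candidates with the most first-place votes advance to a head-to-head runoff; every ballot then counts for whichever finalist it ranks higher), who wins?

Round 1 first-place votes: A 7, B 15, C 9, D 0. B and C advance.
Runoff: B is ranked above C on 15 ballots, C above B on 16.

C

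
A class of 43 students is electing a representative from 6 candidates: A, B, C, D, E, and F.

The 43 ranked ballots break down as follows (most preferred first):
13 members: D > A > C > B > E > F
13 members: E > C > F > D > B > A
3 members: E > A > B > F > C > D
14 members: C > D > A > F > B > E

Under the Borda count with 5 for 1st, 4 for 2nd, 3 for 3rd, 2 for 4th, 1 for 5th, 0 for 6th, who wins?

C

A: 13×4 + 13×0 + 3×4 + 14×3 = 106
B: 13×2 + 13×1 + 3×3 + 14×1 = 62
C: 13×3 + 13×4 + 3×1 + 14×5 = 164
D: 13×5 + 13×2 + 3×0 + 14×4 = 147
E: 13×1 + 13×5 + 3×5 + 14×0 = 93
F: 13×0 + 13×3 + 3×2 + 14×2 = 73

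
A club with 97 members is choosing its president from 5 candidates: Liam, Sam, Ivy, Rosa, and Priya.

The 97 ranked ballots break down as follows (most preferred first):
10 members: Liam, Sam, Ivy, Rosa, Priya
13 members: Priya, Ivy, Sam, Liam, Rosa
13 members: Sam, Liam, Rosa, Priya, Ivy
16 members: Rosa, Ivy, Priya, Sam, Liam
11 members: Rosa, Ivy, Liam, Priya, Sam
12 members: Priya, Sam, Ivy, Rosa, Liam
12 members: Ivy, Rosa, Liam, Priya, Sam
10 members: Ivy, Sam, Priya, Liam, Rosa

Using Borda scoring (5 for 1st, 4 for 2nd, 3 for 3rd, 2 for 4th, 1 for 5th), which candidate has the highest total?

Liam: 10×5 + 13×2 + 13×4 + 16×1 + 11×3 + 12×1 + 12×3 + 10×2 = 245
Sam: 10×4 + 13×3 + 13×5 + 16×2 + 11×1 + 12×4 + 12×1 + 10×4 = 287
Ivy: 10×3 + 13×4 + 13×1 + 16×4 + 11×4 + 12×3 + 12×5 + 10×5 = 349
Rosa: 10×2 + 13×1 + 13×3 + 16×5 + 11×5 + 12×2 + 12×4 + 10×1 = 289
Priya: 10×1 + 13×5 + 13×2 + 16×3 + 11×2 + 12×5 + 12×2 + 10×3 = 285

Ivy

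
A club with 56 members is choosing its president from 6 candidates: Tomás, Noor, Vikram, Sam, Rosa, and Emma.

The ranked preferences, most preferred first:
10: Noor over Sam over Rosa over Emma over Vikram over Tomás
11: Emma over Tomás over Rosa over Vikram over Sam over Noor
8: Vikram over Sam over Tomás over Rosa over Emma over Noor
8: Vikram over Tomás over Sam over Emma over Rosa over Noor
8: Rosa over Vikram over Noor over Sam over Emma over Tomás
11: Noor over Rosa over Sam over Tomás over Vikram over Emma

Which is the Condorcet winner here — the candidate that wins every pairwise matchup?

Rosa vs Tomás: 29–27
Rosa vs Noor: 35–21
Rosa vs Vikram: 40–16
Rosa vs Sam: 30–26
Rosa vs Emma: 37–19
Rosa beats every other candidate.

Rosa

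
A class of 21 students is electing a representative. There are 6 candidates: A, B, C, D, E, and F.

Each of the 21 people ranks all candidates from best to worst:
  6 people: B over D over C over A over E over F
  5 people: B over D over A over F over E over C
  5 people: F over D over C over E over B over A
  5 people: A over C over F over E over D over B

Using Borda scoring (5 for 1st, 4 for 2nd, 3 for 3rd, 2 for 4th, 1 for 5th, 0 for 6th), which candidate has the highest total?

A: 6×2 + 5×3 + 5×0 + 5×5 = 52
B: 6×5 + 5×5 + 5×1 + 5×0 = 60
C: 6×3 + 5×0 + 5×3 + 5×4 = 53
D: 6×4 + 5×4 + 5×4 + 5×1 = 69
E: 6×1 + 5×1 + 5×2 + 5×2 = 31
F: 6×0 + 5×2 + 5×5 + 5×3 = 50

D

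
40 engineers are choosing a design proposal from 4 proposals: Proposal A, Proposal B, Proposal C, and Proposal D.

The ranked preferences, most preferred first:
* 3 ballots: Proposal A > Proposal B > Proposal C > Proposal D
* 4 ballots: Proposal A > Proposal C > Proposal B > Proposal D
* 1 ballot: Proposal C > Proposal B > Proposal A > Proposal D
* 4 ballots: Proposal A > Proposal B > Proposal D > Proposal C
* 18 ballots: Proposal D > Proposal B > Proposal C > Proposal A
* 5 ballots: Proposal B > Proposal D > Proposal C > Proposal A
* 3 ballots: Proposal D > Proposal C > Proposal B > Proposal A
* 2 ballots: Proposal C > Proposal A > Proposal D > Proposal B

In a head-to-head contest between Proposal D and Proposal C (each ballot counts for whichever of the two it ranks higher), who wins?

Proposal D

Proposal D is ranked above Proposal C on 30 ballots; Proposal C above Proposal D on 10.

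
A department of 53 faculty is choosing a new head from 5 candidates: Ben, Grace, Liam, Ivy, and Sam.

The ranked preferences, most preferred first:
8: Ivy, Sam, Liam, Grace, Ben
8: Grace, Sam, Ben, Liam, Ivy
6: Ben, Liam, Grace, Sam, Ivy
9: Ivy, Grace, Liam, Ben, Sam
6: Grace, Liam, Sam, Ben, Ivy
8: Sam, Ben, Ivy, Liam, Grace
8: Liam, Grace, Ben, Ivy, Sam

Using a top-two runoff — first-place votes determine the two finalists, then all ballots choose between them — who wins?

Grace

Round 1 first-place votes: Ben 6, Grace 14, Liam 8, Ivy 17, Sam 8. Ivy and Grace advance.
Runoff: Ivy is ranked above Grace on 25 ballots, Grace above Ivy on 28.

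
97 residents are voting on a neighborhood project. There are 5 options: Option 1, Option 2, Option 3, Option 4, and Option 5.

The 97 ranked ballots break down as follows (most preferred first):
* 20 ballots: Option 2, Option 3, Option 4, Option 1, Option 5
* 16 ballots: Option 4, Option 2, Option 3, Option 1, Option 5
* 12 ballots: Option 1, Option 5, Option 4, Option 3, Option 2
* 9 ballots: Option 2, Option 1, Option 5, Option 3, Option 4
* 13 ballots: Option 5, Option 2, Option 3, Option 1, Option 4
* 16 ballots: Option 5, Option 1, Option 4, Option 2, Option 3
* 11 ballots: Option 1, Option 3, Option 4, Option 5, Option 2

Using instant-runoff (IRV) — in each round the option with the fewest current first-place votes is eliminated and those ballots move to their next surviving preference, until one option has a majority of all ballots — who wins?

Round 1: Option 1 23, Option 2 29, Option 3 0, Option 4 16, Option 5 29. Option 3 eliminated.
Round 2: Option 1 23, Option 2 29, Option 4 16, Option 5 29. Option 4 eliminated.
Round 3: Option 1 23, Option 2 45, Option 5 29. Option 1 eliminated.
Round 4: Option 2 45, Option 5 52. Option 5 has a majority (≥49).

Option 5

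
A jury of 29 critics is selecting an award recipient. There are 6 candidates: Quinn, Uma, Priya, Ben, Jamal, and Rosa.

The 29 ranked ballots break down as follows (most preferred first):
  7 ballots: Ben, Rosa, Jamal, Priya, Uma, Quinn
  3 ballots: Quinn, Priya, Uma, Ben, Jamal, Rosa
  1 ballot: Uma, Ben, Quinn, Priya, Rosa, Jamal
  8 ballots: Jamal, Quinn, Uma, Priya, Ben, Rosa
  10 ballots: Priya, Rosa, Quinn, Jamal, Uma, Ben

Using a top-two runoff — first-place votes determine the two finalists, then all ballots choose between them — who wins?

Round 1 first-place votes: Quinn 3, Uma 1, Priya 10, Ben 7, Jamal 8, Rosa 0. Priya and Jamal advance.
Runoff: Priya is ranked above Jamal on 14 ballots, Jamal above Priya on 15.

Jamal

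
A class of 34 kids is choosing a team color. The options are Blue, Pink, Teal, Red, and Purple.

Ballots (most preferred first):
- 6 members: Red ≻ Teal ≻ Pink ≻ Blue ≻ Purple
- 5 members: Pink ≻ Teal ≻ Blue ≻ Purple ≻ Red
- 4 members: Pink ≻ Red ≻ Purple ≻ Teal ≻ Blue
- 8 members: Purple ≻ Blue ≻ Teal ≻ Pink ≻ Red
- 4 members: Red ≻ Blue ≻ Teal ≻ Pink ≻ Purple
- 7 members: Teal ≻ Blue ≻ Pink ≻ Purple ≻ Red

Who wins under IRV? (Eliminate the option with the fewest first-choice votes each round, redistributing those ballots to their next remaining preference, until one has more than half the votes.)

Round 1: Blue 0, Pink 9, Teal 7, Red 10, Purple 8. Blue eliminated.
Round 2: Pink 9, Teal 7, Red 10, Purple 8. Teal eliminated.
Round 3: Pink 16, Red 10, Purple 8. Purple eliminated.
Round 4: Pink 24, Red 10. Pink has a majority (≥18).

Pink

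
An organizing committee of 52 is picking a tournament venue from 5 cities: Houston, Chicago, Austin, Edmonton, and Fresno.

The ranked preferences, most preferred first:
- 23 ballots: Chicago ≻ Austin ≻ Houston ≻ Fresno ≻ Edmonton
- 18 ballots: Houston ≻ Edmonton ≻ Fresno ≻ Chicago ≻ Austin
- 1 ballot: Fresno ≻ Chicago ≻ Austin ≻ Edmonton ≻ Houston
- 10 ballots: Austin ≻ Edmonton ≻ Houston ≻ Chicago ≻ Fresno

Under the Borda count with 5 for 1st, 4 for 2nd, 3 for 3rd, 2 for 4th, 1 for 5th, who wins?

Houston

Houston: 23×3 + 18×5 + 1×1 + 10×3 = 190
Chicago: 23×5 + 18×2 + 1×4 + 10×2 = 175
Austin: 23×4 + 18×1 + 1×3 + 10×5 = 163
Edmonton: 23×1 + 18×4 + 1×2 + 10×4 = 137
Fresno: 23×2 + 18×3 + 1×5 + 10×1 = 115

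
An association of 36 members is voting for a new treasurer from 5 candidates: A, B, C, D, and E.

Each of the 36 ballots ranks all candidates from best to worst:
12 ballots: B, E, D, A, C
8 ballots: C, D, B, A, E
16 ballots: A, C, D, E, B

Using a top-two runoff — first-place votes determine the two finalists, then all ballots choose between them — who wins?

B

Round 1 first-place votes: A 16, B 12, C 8, D 0, E 0. A and B advance.
Runoff: A is ranked above B on 16 ballots, B above A on 20.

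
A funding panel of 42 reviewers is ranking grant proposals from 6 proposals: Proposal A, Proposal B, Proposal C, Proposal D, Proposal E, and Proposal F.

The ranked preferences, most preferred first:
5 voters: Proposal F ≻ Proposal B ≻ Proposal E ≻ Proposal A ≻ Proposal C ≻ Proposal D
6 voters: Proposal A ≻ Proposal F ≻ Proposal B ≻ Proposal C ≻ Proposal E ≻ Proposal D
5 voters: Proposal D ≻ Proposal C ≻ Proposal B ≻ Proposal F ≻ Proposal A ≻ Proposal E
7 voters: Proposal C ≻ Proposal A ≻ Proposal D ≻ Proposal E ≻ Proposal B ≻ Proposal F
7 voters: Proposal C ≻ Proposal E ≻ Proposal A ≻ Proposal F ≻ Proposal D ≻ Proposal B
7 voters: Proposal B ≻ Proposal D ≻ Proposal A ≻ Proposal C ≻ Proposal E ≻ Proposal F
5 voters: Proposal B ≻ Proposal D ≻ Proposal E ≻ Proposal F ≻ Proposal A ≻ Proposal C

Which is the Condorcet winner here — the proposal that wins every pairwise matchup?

Proposal B vs Proposal A: 22–20
Proposal B vs Proposal C: 23–19
Proposal B vs Proposal D: 23–19
Proposal B vs Proposal E: 28–14
Proposal B vs Proposal F: 24–18
Proposal B beats every other proposal.

Proposal B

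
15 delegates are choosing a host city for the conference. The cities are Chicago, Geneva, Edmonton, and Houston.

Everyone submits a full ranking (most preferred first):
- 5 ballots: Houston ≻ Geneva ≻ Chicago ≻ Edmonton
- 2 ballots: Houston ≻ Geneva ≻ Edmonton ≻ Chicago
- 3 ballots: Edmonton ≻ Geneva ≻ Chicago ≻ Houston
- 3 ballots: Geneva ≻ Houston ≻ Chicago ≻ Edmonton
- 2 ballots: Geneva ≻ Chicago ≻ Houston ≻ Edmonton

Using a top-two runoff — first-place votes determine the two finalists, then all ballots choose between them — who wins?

Geneva

Round 1 first-place votes: Chicago 0, Geneva 5, Edmonton 3, Houston 7. Houston and Geneva advance.
Runoff: Houston is ranked above Geneva on 7 ballots, Geneva above Houston on 8.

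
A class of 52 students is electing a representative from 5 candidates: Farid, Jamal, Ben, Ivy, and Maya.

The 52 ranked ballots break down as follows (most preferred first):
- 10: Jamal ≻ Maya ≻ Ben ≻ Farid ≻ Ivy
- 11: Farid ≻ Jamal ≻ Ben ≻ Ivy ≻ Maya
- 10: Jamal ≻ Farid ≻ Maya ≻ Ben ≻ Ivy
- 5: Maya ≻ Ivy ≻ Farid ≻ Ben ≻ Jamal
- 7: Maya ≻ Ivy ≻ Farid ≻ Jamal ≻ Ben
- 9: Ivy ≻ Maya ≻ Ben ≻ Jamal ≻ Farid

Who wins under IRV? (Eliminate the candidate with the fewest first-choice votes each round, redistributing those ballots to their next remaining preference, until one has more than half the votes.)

Jamal

Round 1: Farid 11, Jamal 20, Ben 0, Ivy 9, Maya 12. Ben eliminated.
Round 2: Farid 11, Jamal 20, Ivy 9, Maya 12. Ivy eliminated.
Round 3: Farid 11, Jamal 20, Maya 21. Farid eliminated.
Round 4: Jamal 31, Maya 21. Jamal has a majority (≥27).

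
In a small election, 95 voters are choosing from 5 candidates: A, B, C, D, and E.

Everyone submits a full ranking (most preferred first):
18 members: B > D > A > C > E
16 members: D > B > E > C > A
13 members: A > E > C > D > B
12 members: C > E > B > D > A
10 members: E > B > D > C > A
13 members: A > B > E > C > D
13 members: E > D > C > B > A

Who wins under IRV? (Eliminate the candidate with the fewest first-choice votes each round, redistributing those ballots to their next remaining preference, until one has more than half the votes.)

E

Round 1: A 26, B 18, C 12, D 16, E 23. C eliminated.
Round 2: A 26, B 18, D 16, E 35. D eliminated.
Round 3: A 26, B 34, E 35. A eliminated.
Round 4: B 47, E 48. E has a majority (≥48).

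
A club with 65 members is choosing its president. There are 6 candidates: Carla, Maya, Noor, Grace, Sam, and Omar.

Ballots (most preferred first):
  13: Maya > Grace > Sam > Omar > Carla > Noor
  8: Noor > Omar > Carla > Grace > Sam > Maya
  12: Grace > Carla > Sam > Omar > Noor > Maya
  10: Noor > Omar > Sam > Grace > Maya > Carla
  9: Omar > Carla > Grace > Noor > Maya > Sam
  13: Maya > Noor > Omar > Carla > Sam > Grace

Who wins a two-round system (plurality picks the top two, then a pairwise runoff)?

Noor

Round 1 first-place votes: Carla 0, Maya 26, Noor 18, Grace 12, Sam 0, Omar 9. Maya and Noor advance.
Runoff: Maya is ranked above Noor on 26 ballots, Noor above Maya on 39.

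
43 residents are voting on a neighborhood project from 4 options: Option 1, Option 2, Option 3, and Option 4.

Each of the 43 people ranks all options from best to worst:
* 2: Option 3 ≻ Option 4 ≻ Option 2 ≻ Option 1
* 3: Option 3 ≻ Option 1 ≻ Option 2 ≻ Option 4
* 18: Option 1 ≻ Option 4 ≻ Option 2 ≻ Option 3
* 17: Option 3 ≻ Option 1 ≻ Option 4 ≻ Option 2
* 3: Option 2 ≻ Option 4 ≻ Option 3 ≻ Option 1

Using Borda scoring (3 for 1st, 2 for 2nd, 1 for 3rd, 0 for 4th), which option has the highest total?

Option 1

Option 1: 2×0 + 3×2 + 18×3 + 17×2 + 3×0 = 94
Option 2: 2×1 + 3×1 + 18×1 + 17×0 + 3×3 = 32
Option 3: 2×3 + 3×3 + 18×0 + 17×3 + 3×1 = 69
Option 4: 2×2 + 3×0 + 18×2 + 17×1 + 3×2 = 63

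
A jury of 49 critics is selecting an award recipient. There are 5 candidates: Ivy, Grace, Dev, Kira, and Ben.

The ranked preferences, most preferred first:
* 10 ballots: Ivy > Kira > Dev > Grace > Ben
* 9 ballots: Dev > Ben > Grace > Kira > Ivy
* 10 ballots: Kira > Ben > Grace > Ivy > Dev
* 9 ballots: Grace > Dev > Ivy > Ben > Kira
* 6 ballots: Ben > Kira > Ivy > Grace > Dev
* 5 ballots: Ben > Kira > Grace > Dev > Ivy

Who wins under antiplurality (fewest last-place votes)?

Grace

Last-place votes: Ivy 14, Grace 0, Dev 16, Kira 9, Ben 10.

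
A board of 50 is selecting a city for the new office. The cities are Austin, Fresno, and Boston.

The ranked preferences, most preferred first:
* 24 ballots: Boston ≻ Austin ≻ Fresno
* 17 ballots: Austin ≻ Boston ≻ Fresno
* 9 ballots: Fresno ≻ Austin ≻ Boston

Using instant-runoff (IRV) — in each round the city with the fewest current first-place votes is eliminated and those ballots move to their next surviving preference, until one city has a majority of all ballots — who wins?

Austin

Round 1: Austin 17, Fresno 9, Boston 24. Fresno eliminated.
Round 2: Austin 26, Boston 24. Austin has a majority (≥26).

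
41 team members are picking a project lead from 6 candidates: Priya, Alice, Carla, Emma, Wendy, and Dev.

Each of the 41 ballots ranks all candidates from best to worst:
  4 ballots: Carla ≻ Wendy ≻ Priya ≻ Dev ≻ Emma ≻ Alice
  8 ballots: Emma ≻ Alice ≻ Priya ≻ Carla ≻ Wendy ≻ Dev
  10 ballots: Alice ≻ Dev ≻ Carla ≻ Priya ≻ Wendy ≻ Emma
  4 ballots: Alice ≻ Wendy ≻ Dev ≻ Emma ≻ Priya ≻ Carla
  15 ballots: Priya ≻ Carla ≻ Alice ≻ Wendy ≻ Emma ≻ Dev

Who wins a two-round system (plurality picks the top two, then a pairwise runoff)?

Round 1 first-place votes: Priya 15, Alice 14, Carla 4, Emma 8, Wendy 0, Dev 0. Priya and Alice advance.
Runoff: Priya is ranked above Alice on 19 ballots, Alice above Priya on 22.

Alice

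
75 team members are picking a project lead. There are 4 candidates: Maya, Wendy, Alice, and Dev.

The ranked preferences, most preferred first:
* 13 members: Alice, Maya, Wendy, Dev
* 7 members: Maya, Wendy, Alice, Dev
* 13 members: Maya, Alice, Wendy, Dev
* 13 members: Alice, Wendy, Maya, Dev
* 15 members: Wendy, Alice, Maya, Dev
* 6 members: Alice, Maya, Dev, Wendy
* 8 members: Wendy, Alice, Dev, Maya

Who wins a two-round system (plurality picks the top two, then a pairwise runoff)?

Alice

Round 1 first-place votes: Maya 20, Wendy 23, Alice 32, Dev 0. Alice and Wendy advance.
Runoff: Alice is ranked above Wendy on 45 ballots, Wendy above Alice on 30.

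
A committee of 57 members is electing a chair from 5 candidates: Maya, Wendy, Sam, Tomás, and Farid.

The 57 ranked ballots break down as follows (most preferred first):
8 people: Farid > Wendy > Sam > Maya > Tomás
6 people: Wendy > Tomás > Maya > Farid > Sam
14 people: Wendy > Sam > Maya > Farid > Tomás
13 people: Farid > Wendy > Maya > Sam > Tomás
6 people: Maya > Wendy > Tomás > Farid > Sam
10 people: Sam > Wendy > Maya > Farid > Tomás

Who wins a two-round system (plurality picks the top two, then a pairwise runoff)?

Round 1 first-place votes: Maya 6, Wendy 20, Sam 10, Tomás 0, Farid 21. Farid and Wendy advance.
Runoff: Farid is ranked above Wendy on 21 ballots, Wendy above Farid on 36.

Wendy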